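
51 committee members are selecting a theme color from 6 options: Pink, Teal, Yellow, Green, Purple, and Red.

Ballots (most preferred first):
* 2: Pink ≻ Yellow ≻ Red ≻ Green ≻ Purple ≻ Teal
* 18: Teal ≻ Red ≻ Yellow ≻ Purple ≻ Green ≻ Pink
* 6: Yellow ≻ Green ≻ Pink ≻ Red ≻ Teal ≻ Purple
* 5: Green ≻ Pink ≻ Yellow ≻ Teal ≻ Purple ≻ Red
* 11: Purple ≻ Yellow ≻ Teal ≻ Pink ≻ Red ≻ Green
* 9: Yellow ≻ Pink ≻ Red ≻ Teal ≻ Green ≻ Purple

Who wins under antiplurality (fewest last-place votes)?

Yellow

Last-place votes: Pink 18, Teal 2, Yellow 0, Green 11, Purple 15, Red 5.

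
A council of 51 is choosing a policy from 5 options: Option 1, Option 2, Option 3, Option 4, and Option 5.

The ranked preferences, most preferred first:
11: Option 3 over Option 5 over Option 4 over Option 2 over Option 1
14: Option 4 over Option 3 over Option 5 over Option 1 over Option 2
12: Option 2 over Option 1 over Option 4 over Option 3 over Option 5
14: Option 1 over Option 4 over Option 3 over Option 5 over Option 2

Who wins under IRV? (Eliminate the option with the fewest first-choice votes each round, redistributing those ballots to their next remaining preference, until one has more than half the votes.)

Round 1: Option 1 14, Option 2 12, Option 3 11, Option 4 14, Option 5 0. Option 5 eliminated.
Round 2: Option 1 14, Option 2 12, Option 3 11, Option 4 14. Option 3 eliminated.
Round 3: Option 1 14, Option 2 12, Option 4 25. Option 2 eliminated.
Round 4: Option 1 26, Option 4 25. Option 1 has a majority (≥26).

Option 1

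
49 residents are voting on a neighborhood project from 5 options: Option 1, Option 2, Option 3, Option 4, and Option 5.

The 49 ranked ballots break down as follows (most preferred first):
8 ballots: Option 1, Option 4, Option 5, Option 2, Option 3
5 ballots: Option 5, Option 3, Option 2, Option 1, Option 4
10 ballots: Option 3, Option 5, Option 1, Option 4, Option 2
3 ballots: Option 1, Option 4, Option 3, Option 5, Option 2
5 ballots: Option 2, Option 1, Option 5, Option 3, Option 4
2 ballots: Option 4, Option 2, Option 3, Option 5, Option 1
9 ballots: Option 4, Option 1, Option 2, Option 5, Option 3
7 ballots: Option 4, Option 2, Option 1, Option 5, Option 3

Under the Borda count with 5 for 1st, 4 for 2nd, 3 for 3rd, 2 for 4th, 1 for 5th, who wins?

Option 1: 8×5 + 5×2 + 10×3 + 3×5 + 5×4 + 2×1 + 9×4 + 7×3 = 174
Option 2: 8×2 + 5×3 + 10×1 + 3×1 + 5×5 + 2×4 + 9×3 + 7×4 = 132
Option 3: 8×1 + 5×4 + 10×5 + 3×3 + 5×2 + 2×3 + 9×1 + 7×1 = 119
Option 4: 8×4 + 5×1 + 10×2 + 3×4 + 5×1 + 2×5 + 9×5 + 7×5 = 164
Option 5: 8×3 + 5×5 + 10×4 + 3×2 + 5×3 + 2×2 + 9×2 + 7×2 = 146

Option 1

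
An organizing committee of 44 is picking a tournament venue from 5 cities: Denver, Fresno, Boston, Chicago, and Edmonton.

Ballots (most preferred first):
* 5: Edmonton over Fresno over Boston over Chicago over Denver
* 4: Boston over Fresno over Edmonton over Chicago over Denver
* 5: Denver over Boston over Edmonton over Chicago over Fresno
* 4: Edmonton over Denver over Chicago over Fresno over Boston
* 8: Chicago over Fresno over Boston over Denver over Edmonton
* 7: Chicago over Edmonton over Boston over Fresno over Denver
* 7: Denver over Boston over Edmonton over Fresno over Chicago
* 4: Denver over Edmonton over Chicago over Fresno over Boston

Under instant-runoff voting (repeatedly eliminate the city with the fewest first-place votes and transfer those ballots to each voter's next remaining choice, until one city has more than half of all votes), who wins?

Chicago

Round 1: Denver 16, Fresno 0, Boston 4, Chicago 15, Edmonton 9. Fresno eliminated.
Round 2: Denver 16, Boston 4, Chicago 15, Edmonton 9. Boston eliminated.
Round 3: Denver 16, Chicago 15, Edmonton 13. Edmonton eliminated.
Round 4: Denver 20, Chicago 24. Chicago has a majority (≥23).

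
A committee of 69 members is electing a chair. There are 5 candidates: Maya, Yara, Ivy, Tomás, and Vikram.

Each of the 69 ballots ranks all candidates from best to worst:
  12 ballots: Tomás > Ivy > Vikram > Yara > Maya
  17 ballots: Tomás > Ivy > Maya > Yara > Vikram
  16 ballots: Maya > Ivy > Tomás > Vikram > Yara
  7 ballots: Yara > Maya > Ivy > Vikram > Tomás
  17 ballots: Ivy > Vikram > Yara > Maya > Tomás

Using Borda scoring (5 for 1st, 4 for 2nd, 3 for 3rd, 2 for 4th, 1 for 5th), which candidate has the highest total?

Ivy

Maya: 12×1 + 17×3 + 16×5 + 7×4 + 17×2 = 205
Yara: 12×2 + 17×2 + 16×1 + 7×5 + 17×3 = 160
Ivy: 12×4 + 17×4 + 16×4 + 7×3 + 17×5 = 286
Tomás: 12×5 + 17×5 + 16×3 + 7×1 + 17×1 = 217
Vikram: 12×3 + 17×1 + 16×2 + 7×2 + 17×4 = 167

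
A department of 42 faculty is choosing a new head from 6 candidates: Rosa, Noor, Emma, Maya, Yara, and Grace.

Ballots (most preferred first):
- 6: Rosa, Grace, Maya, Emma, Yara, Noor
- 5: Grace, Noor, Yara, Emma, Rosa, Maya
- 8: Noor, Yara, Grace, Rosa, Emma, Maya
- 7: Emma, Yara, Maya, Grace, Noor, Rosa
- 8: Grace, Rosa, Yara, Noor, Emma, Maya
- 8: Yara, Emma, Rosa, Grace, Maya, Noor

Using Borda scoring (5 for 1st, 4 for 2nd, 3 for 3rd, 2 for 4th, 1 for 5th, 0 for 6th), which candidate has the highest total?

Rosa: 6×5 + 5×1 + 8×2 + 7×0 + 8×4 + 8×3 = 107
Noor: 6×0 + 5×4 + 8×5 + 7×1 + 8×2 + 8×0 = 83
Emma: 6×2 + 5×2 + 8×1 + 7×5 + 8×1 + 8×4 = 105
Maya: 6×3 + 5×0 + 8×0 + 7×3 + 8×0 + 8×1 = 47
Yara: 6×1 + 5×3 + 8×4 + 7×4 + 8×3 + 8×5 = 145
Grace: 6×4 + 5×5 + 8×3 + 7×2 + 8×5 + 8×2 = 143

Yara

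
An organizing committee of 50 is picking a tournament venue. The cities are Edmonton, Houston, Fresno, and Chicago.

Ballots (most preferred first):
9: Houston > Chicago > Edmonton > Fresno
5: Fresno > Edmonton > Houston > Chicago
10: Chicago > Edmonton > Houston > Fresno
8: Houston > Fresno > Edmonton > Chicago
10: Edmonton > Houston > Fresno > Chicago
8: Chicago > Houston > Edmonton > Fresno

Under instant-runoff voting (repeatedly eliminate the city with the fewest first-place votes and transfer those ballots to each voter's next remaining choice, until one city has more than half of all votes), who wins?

Round 1: Edmonton 10, Houston 17, Fresno 5, Chicago 18. Fresno eliminated.
Round 2: Edmonton 15, Houston 17, Chicago 18. Edmonton eliminated.
Round 3: Houston 32, Chicago 18. Houston has a majority (≥26).

Houston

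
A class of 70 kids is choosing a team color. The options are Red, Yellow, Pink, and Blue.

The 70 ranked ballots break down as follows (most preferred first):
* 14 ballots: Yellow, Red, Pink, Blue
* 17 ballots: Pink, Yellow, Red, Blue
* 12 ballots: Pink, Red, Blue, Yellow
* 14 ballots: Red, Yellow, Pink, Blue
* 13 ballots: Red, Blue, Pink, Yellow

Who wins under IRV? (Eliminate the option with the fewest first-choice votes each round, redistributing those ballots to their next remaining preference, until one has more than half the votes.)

Red

Round 1: Red 27, Yellow 14, Pink 29, Blue 0. Blue eliminated.
Round 2: Red 27, Yellow 14, Pink 29. Yellow eliminated.
Round 3: Red 41, Pink 29. Red has a majority (≥36).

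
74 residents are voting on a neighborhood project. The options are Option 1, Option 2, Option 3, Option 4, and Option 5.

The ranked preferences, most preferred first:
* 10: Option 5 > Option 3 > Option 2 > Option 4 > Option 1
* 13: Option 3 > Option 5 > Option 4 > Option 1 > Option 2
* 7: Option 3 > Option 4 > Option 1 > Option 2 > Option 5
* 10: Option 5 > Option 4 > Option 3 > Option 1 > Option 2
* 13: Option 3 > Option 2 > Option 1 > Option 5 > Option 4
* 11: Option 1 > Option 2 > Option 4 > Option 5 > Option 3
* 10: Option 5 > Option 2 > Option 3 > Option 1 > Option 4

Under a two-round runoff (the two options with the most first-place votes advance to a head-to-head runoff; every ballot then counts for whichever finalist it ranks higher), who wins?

Round 1 first-place votes: Option 1 11, Option 2 0, Option 3 33, Option 4 0, Option 5 30. Option 3 and Option 5 advance.
Runoff: Option 3 is ranked above Option 5 on 33 ballots, Option 5 above Option 3 on 41.

Option 5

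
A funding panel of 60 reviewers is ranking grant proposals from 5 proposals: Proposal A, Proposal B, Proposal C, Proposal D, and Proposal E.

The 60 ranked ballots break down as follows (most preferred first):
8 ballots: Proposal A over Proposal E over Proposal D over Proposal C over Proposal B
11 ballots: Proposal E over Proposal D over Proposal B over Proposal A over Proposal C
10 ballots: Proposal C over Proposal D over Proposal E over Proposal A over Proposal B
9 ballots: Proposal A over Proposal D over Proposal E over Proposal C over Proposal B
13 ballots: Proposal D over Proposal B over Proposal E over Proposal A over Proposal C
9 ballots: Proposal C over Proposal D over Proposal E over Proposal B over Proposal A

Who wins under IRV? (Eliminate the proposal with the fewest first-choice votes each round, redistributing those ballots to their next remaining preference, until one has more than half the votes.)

Proposal D

Round 1: Proposal A 17, Proposal B 0, Proposal C 19, Proposal D 13, Proposal E 11. Proposal B eliminated.
Round 2: Proposal A 17, Proposal C 19, Proposal D 13, Proposal E 11. Proposal E eliminated.
Round 3: Proposal A 17, Proposal C 19, Proposal D 24. Proposal A eliminated.
Round 4: Proposal C 19, Proposal D 41. Proposal D has a majority (≥31).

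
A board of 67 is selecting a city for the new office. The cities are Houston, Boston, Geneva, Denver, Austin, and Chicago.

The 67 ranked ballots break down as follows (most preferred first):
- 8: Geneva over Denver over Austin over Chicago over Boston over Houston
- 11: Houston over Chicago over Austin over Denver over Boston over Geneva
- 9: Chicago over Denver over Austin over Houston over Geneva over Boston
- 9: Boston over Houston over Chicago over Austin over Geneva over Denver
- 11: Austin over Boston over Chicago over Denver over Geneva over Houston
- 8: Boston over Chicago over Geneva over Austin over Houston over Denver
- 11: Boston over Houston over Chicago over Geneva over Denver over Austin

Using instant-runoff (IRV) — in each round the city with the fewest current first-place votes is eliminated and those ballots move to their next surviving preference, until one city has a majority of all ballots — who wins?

Round 1: Houston 11, Boston 28, Geneva 8, Denver 0, Austin 11, Chicago 9. Denver eliminated.
Round 2: Houston 11, Boston 28, Geneva 8, Austin 11, Chicago 9. Geneva eliminated.
Round 3: Houston 11, Boston 28, Austin 19, Chicago 9. Chicago eliminated.
Round 4: Houston 11, Boston 28, Austin 28. Houston eliminated.
Round 5: Boston 28, Austin 39. Austin has a majority (≥34).

Austin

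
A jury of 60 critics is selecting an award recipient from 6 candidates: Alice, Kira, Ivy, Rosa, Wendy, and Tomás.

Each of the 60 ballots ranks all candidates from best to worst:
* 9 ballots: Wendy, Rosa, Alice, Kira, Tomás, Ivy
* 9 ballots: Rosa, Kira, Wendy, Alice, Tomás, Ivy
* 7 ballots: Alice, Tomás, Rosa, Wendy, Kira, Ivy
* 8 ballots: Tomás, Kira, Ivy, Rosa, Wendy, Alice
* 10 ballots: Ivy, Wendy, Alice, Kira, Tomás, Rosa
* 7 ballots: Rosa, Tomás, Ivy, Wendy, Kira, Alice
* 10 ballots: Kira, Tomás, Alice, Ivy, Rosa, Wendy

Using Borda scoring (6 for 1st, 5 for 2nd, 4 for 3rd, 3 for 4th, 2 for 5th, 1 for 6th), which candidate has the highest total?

Kira

Alice: 9×4 + 9×3 + 7×6 + 8×1 + 10×4 + 7×1 + 10×4 = 200
Kira: 9×3 + 9×5 + 7×2 + 8×5 + 10×3 + 7×2 + 10×6 = 230
Ivy: 9×1 + 9×1 + 7×1 + 8×4 + 10×6 + 7×4 + 10×3 = 175
Rosa: 9×5 + 9×6 + 7×4 + 8×3 + 10×1 + 7×6 + 10×2 = 223
Wendy: 9×6 + 9×4 + 7×3 + 8×2 + 10×5 + 7×3 + 10×1 = 208
Tomás: 9×2 + 9×2 + 7×5 + 8×6 + 10×2 + 7×5 + 10×5 = 224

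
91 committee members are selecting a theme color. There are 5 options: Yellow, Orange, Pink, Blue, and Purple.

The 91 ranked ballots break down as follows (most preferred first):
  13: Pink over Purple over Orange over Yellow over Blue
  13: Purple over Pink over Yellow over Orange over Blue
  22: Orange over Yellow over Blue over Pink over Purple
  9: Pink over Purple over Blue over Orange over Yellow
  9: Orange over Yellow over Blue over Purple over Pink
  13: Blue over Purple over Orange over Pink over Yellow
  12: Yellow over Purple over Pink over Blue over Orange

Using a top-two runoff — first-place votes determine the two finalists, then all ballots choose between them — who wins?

Round 1 first-place votes: Yellow 12, Orange 31, Pink 22, Blue 13, Purple 13. Orange and Pink advance.
Runoff: Orange is ranked above Pink on 44 ballots, Pink above Orange on 47.

Pink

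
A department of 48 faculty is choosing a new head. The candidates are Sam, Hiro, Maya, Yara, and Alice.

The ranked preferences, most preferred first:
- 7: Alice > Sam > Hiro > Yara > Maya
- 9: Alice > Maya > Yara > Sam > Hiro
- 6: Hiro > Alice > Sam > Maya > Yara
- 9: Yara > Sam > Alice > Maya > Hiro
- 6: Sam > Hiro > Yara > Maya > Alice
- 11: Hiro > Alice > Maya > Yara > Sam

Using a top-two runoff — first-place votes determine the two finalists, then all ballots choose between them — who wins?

Round 1 first-place votes: Sam 6, Hiro 17, Maya 0, Yara 9, Alice 16. Hiro and Alice advance.
Runoff: Hiro is ranked above Alice on 23 ballots, Alice above Hiro on 25.

Alice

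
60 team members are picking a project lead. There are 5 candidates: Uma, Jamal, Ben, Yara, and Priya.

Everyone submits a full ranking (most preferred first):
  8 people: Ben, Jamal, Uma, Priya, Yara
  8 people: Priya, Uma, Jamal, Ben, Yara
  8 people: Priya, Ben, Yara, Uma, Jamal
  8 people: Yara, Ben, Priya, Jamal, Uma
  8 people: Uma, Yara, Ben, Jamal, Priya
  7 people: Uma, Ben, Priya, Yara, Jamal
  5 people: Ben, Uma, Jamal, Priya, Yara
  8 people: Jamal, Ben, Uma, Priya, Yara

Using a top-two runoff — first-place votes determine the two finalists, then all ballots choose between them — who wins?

Uma

Round 1 first-place votes: Uma 15, Jamal 8, Ben 13, Yara 8, Priya 16. Priya and Uma advance.
Runoff: Priya is ranked above Uma on 24 ballots, Uma above Priya on 36.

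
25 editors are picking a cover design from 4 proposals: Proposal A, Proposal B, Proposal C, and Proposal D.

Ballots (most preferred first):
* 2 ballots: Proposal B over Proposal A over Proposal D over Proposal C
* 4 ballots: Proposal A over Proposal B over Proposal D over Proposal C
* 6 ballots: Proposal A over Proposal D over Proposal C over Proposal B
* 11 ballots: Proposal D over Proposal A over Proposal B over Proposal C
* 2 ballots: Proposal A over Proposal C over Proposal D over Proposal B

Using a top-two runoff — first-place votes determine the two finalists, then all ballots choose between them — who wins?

Proposal A

Round 1 first-place votes: Proposal A 12, Proposal B 2, Proposal C 0, Proposal D 11. Proposal A and Proposal D advance.
Runoff: Proposal A is ranked above Proposal D on 14 ballots, Proposal D above Proposal A on 11.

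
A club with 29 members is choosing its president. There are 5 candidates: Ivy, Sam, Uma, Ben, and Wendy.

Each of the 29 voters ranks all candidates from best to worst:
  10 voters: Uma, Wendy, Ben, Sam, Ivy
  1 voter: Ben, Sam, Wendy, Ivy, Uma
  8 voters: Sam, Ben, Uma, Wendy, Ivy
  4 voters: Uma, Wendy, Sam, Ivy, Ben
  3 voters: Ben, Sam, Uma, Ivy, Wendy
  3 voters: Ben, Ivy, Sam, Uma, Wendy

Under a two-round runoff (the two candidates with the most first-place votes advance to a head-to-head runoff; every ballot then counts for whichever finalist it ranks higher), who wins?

Sam

Round 1 first-place votes: Ivy 0, Sam 8, Uma 14, Ben 7, Wendy 0. Uma and Sam advance.
Runoff: Uma is ranked above Sam on 14 ballots, Sam above Uma on 15.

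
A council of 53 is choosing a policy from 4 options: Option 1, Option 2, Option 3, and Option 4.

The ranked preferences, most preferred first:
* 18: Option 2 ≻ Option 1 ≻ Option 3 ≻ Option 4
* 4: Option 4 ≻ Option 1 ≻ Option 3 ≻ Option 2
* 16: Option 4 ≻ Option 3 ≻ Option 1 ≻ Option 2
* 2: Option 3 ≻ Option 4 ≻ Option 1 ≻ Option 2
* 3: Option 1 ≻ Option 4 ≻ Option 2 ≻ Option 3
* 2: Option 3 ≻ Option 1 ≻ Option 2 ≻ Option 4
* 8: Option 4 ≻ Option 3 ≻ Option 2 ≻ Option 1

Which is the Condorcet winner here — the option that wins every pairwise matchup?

Option 4 vs Option 1: 30–23
Option 4 vs Option 2: 33–20
Option 4 vs Option 3: 31–22
Option 4 beats every other option.

Option 4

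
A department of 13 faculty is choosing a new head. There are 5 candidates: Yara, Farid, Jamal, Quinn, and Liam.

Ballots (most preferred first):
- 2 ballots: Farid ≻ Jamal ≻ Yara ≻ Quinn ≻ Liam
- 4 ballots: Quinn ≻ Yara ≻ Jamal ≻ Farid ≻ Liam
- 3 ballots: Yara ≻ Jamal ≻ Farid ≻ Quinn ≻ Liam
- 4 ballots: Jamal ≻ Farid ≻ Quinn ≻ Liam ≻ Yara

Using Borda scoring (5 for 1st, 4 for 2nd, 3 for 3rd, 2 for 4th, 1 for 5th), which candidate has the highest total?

Jamal

Yara: 2×3 + 4×4 + 3×5 + 4×1 = 41
Farid: 2×5 + 4×2 + 3×3 + 4×4 = 43
Jamal: 2×4 + 4×3 + 3×4 + 4×5 = 52
Quinn: 2×2 + 4×5 + 3×2 + 4×3 = 42
Liam: 2×1 + 4×1 + 3×1 + 4×2 = 17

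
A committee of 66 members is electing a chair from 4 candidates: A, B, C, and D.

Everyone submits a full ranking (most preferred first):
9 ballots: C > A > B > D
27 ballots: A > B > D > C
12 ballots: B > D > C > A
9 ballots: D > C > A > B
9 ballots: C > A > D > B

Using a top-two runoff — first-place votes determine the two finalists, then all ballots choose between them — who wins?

C

Round 1 first-place votes: A 27, B 12, C 18, D 9. A and C advance.
Runoff: A is ranked above C on 27 ballots, C above A on 39.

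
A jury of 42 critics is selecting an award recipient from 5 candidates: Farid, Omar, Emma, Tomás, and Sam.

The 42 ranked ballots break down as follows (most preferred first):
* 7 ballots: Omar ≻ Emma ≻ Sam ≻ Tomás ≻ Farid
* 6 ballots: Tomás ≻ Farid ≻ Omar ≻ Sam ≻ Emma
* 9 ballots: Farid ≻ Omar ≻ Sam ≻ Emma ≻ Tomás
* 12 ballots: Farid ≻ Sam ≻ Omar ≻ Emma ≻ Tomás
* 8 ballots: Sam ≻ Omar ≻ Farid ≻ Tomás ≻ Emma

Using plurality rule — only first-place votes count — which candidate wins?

Farid

First-place votes: Farid 21, Omar 7, Emma 0, Tomás 6, Sam 8.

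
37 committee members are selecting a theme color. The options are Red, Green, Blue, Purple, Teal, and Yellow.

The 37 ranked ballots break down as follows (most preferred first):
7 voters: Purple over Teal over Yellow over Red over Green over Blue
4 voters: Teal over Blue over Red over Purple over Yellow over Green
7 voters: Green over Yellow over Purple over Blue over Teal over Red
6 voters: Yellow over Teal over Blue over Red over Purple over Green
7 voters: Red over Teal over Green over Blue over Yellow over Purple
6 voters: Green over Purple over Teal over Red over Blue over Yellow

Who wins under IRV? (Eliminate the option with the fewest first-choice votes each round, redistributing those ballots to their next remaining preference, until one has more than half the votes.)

Red

Round 1: Red 7, Green 13, Blue 0, Purple 7, Teal 4, Yellow 6. Blue eliminated.
Round 2: Red 7, Green 13, Purple 7, Teal 4, Yellow 6. Teal eliminated.
Round 3: Red 11, Green 13, Purple 7, Yellow 6. Yellow eliminated.
Round 4: Red 17, Green 13, Purple 7. Purple eliminated.
Round 5: Red 24, Green 13. Red has a majority (≥19).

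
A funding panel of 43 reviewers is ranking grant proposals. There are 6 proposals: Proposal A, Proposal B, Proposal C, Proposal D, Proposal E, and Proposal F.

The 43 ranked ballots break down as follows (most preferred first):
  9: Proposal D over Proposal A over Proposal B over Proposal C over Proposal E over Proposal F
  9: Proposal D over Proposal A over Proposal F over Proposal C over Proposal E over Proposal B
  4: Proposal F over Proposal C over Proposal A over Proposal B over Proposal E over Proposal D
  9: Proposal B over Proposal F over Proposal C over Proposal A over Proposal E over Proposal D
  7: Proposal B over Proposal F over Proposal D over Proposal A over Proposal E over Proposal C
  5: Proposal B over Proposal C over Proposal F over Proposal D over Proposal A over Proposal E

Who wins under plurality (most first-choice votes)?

Proposal B

First-place votes: Proposal A 0, Proposal B 21, Proposal C 0, Proposal D 18, Proposal E 0, Proposal F 4.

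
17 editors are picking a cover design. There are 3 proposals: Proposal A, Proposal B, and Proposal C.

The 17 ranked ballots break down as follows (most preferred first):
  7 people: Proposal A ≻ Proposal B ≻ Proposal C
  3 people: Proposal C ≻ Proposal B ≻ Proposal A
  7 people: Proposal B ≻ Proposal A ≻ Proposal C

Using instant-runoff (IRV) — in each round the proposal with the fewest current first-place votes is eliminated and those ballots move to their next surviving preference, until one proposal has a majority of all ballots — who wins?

Proposal B

Round 1: Proposal A 7, Proposal B 7, Proposal C 3. Proposal C eliminated.
Round 2: Proposal A 7, Proposal B 10. Proposal B has a majority (≥9).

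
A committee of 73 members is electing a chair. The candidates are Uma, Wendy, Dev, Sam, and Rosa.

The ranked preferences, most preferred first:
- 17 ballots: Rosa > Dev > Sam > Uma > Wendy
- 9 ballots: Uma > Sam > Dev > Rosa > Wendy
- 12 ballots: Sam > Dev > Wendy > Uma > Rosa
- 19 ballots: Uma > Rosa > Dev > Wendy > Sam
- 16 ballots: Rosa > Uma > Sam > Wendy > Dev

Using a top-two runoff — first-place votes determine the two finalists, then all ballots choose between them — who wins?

Round 1 first-place votes: Uma 28, Wendy 0, Dev 0, Sam 12, Rosa 33. Rosa and Uma advance.
Runoff: Rosa is ranked above Uma on 33 ballots, Uma above Rosa on 40.

Uma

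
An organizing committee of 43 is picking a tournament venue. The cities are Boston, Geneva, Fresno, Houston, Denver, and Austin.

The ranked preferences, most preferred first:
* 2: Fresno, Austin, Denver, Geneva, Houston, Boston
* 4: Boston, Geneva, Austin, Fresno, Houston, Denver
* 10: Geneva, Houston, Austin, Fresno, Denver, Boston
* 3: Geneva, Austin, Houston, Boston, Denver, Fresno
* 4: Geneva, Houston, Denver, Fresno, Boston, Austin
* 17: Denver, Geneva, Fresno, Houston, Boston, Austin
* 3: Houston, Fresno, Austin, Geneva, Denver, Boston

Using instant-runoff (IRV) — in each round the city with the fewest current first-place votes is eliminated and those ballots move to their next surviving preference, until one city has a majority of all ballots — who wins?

Geneva

Round 1: Boston 4, Geneva 17, Fresno 2, Houston 3, Denver 17, Austin 0. Austin eliminated.
Round 2: Boston 4, Geneva 17, Fresno 2, Houston 3, Denver 17. Fresno eliminated.
Round 3: Boston 4, Geneva 17, Houston 3, Denver 19. Houston eliminated.
Round 4: Boston 4, Geneva 20, Denver 19. Boston eliminated.
Round 5: Geneva 24, Denver 19. Geneva has a majority (≥22).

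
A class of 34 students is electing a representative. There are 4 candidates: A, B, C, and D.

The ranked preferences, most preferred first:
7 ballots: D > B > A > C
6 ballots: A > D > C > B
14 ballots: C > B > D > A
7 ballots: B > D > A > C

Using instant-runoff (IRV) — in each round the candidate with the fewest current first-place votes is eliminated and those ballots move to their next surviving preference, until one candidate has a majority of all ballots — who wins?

D

Round 1: A 6, B 7, C 14, D 7. A eliminated.
Round 2: B 7, C 14, D 13. B eliminated.
Round 3: C 14, D 20. D has a majority (≥18).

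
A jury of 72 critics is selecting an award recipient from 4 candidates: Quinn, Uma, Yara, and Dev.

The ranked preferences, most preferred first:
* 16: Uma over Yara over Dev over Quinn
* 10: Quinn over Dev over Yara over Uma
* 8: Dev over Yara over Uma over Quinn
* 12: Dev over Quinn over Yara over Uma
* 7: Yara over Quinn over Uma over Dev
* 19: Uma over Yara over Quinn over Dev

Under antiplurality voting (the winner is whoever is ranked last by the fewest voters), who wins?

Yara

Last-place votes: Quinn 24, Uma 22, Yara 0, Dev 26.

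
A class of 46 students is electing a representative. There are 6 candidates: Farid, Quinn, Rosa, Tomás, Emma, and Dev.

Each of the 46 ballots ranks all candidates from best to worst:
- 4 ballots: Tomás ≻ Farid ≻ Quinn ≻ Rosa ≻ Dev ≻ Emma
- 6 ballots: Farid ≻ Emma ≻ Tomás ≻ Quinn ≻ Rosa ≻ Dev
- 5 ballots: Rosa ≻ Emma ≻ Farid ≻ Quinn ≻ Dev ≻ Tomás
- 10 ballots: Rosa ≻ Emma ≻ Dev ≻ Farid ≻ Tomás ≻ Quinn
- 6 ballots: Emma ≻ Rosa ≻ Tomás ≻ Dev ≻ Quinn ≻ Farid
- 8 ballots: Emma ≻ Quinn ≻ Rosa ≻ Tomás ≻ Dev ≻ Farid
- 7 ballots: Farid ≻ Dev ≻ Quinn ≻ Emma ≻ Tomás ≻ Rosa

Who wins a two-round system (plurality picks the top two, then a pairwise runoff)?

Round 1 first-place votes: Farid 13, Quinn 0, Rosa 15, Tomás 4, Emma 14, Dev 0. Rosa and Emma advance.
Runoff: Rosa is ranked above Emma on 19 ballots, Emma above Rosa on 27.

Emma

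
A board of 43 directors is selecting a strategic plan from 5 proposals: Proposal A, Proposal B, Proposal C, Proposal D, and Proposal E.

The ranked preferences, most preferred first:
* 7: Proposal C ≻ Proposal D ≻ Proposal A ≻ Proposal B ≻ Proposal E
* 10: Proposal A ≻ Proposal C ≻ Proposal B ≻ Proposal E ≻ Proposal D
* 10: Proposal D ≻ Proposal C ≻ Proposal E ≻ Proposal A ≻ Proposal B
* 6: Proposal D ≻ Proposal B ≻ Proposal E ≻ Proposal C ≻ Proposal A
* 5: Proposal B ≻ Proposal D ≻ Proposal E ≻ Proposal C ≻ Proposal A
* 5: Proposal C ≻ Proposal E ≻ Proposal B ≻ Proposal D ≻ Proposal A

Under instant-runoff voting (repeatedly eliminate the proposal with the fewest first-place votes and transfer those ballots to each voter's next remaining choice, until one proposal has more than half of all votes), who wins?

Round 1: Proposal A 10, Proposal B 5, Proposal C 12, Proposal D 16, Proposal E 0. Proposal E eliminated.
Round 2: Proposal A 10, Proposal B 5, Proposal C 12, Proposal D 16. Proposal B eliminated.
Round 3: Proposal A 10, Proposal C 12, Proposal D 21. Proposal A eliminated.
Round 4: Proposal C 22, Proposal D 21. Proposal C has a majority (≥22).

Proposal C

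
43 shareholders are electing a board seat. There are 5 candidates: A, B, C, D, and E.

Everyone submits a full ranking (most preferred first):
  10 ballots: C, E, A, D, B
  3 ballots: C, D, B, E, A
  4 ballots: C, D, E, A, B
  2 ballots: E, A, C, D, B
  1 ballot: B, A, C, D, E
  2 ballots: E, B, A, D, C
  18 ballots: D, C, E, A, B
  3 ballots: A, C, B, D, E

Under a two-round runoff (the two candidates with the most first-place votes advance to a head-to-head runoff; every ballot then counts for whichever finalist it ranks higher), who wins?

C

Round 1 first-place votes: A 3, B 1, C 17, D 18, E 4. D and C advance.
Runoff: D is ranked above C on 20 ballots, C above D on 23.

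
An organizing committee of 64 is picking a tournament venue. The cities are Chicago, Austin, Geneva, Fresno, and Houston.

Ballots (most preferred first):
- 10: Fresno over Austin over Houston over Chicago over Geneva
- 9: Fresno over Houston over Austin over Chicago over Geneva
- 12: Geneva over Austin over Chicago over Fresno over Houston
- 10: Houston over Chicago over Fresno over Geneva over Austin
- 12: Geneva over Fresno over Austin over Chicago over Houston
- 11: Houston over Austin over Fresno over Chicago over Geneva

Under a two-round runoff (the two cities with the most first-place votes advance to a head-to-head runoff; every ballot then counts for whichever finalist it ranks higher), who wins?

Round 1 first-place votes: Chicago 0, Austin 0, Geneva 24, Fresno 19, Houston 21. Geneva and Houston advance.
Runoff: Geneva is ranked above Houston on 24 ballots, Houston above Geneva on 40.

Houston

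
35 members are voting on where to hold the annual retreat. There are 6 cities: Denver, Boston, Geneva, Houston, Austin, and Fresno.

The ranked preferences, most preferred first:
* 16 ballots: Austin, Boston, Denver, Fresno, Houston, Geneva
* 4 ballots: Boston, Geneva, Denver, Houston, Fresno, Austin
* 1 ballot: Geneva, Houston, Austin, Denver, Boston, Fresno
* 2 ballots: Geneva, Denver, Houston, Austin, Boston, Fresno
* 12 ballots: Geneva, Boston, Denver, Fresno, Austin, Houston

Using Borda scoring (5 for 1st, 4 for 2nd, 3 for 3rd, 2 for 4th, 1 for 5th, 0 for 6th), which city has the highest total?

Boston

Denver: 16×3 + 4×3 + 1×2 + 2×4 + 12×3 = 106
Boston: 16×4 + 4×5 + 1×1 + 2×1 + 12×4 = 135
Geneva: 16×0 + 4×4 + 1×5 + 2×5 + 12×5 = 91
Houston: 16×1 + 4×2 + 1×4 + 2×3 + 12×0 = 34
Austin: 16×5 + 4×0 + 1×3 + 2×2 + 12×1 = 99
Fresno: 16×2 + 4×1 + 1×0 + 2×0 + 12×2 = 60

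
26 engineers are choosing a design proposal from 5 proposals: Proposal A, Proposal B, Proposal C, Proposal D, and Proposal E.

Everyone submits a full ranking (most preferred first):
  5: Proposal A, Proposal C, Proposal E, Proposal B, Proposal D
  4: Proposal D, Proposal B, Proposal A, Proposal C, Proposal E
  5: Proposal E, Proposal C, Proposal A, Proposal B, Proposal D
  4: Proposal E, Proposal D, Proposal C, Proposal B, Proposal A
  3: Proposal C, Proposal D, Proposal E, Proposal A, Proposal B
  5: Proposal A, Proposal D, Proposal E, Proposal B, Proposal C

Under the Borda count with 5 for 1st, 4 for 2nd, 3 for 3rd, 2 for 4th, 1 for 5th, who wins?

Proposal E

Proposal A: 5×5 + 4×3 + 5×3 + 4×1 + 3×2 + 5×5 = 87
Proposal B: 5×2 + 4×4 + 5×2 + 4×2 + 3×1 + 5×2 = 57
Proposal C: 5×4 + 4×2 + 5×4 + 4×3 + 3×5 + 5×1 = 80
Proposal D: 5×1 + 4×5 + 5×1 + 4×4 + 3×4 + 5×4 = 78
Proposal E: 5×3 + 4×1 + 5×5 + 4×5 + 3×3 + 5×3 = 88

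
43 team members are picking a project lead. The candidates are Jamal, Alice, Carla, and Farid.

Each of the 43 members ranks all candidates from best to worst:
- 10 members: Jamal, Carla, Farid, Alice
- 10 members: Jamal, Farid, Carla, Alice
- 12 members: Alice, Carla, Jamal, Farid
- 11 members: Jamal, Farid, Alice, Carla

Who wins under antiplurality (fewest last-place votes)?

Last-place votes: Jamal 0, Alice 20, Carla 11, Farid 12.

Jamal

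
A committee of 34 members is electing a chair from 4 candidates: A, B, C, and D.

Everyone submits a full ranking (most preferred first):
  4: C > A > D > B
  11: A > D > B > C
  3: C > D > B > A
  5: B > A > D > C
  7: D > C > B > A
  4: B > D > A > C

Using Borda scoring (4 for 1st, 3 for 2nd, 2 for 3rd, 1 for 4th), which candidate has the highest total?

D

A: 4×3 + 11×4 + 3×1 + 5×3 + 7×1 + 4×2 = 89
B: 4×1 + 11×2 + 3×2 + 5×4 + 7×2 + 4×4 = 82
C: 4×4 + 11×1 + 3×4 + 5×1 + 7×3 + 4×1 = 69
D: 4×2 + 11×3 + 3×3 + 5×2 + 7×4 + 4×3 = 100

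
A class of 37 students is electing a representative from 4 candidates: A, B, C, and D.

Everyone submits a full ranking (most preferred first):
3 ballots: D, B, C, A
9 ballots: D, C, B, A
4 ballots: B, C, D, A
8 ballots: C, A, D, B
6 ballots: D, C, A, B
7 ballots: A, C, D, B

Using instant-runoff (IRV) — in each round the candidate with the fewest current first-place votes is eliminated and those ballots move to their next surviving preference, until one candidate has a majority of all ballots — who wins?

Round 1: A 7, B 4, C 8, D 18. B eliminated.
Round 2: A 7, C 12, D 18. A eliminated.
Round 3: C 19, D 18. C has a majority (≥19).

C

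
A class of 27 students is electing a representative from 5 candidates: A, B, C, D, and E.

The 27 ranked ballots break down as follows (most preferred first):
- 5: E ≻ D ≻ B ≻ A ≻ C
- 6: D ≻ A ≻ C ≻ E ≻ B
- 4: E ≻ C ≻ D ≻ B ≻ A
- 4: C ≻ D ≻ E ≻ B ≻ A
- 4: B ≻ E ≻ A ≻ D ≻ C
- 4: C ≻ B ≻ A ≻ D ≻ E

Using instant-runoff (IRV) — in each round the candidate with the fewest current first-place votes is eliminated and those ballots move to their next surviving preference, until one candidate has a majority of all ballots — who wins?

Round 1: A 0, B 4, C 8, D 6, E 9. A eliminated.
Round 2: B 4, C 8, D 6, E 9. B eliminated.
Round 3: C 8, D 6, E 13. D eliminated.
Round 4: C 14, E 13. C has a majority (≥14).

C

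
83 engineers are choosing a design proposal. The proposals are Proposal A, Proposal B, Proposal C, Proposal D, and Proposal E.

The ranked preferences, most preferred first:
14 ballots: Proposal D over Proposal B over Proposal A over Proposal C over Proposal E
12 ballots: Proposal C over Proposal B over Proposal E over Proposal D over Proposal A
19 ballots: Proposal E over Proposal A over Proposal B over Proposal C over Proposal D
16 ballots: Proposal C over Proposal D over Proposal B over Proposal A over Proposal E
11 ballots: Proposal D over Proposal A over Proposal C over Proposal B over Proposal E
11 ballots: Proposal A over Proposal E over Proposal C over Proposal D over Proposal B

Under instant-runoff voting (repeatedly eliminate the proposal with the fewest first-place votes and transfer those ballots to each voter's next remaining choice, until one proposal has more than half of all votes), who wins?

Round 1: Proposal A 11, Proposal B 0, Proposal C 28, Proposal D 25, Proposal E 19. Proposal B eliminated.
Round 2: Proposal A 11, Proposal C 28, Proposal D 25, Proposal E 19. Proposal A eliminated.
Round 3: Proposal C 28, Proposal D 25, Proposal E 30. Proposal D eliminated.
Round 4: Proposal C 53, Proposal E 30. Proposal C has a majority (≥42).

Proposal C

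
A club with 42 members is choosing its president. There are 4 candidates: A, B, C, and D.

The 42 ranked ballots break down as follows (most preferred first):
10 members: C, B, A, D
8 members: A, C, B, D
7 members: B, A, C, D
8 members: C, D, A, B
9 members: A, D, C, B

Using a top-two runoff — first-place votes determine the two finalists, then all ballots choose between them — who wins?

Round 1 first-place votes: A 17, B 7, C 18, D 0. C and A advance.
Runoff: C is ranked above A on 18 ballots, A above C on 24.

A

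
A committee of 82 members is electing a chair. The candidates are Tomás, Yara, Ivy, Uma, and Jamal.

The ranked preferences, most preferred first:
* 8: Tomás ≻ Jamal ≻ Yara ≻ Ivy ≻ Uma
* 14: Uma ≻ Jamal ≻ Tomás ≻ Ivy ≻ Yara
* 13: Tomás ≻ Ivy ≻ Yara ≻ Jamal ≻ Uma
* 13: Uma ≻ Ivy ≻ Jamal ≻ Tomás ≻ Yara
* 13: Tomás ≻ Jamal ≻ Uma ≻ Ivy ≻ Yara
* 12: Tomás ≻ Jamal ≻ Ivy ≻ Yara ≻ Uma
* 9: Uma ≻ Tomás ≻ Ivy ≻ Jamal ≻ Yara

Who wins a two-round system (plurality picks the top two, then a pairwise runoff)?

Round 1 first-place votes: Tomás 46, Yara 0, Ivy 0, Uma 36, Jamal 0. Tomás and Uma advance.
Runoff: Tomás is ranked above Uma on 46 ballots, Uma above Tomás on 36.

Tomás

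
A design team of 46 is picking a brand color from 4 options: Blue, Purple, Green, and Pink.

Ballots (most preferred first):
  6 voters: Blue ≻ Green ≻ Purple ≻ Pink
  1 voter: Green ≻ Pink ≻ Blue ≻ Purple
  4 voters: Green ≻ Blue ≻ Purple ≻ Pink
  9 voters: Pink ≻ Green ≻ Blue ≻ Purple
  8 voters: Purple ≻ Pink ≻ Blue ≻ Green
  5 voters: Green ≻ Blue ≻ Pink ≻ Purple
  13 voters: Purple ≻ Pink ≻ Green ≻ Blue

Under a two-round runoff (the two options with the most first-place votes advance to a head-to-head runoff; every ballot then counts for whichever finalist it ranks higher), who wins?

Round 1 first-place votes: Blue 6, Purple 21, Green 10, Pink 9. Purple and Green advance.
Runoff: Purple is ranked above Green on 21 ballots, Green above Purple on 25.

Green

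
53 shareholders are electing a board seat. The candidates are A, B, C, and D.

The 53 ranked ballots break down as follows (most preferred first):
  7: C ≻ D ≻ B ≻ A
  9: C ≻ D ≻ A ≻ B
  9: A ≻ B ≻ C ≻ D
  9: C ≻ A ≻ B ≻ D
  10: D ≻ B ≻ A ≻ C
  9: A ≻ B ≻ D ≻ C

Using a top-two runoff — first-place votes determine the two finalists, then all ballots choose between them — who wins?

Round 1 first-place votes: A 18, B 0, C 25, D 10. C and A advance.
Runoff: C is ranked above A on 25 ballots, A above C on 28.

A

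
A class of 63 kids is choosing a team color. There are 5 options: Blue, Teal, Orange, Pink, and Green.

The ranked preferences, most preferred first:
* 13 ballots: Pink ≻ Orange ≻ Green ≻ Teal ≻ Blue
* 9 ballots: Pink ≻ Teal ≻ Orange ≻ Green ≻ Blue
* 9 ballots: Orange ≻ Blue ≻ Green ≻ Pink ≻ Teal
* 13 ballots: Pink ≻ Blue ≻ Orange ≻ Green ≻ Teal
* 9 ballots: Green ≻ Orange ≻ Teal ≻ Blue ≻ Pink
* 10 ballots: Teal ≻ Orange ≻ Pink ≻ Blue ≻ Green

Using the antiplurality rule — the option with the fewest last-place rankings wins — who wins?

Orange

Last-place votes: Blue 22, Teal 22, Orange 0, Pink 9, Green 10.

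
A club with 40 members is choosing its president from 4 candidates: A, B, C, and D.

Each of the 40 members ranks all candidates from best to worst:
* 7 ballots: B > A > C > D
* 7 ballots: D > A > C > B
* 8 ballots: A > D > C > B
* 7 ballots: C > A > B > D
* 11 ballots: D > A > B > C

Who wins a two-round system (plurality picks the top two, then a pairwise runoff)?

A

Round 1 first-place votes: A 8, B 7, C 7, D 18. D and A advance.
Runoff: D is ranked above A on 18 ballots, A above D on 22.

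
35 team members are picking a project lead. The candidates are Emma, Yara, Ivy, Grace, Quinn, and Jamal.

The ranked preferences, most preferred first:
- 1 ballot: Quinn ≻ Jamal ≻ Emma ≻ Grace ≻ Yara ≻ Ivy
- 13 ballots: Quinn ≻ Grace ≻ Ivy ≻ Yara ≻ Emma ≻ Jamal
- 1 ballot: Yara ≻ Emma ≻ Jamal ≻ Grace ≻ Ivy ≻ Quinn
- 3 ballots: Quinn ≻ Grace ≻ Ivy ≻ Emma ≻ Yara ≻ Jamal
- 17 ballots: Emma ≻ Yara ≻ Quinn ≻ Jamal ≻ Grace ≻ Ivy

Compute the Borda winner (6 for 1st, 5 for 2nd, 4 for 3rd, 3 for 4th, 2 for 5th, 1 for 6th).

Emma: 1×4 + 13×2 + 1×5 + 3×3 + 17×6 = 146
Yara: 1×2 + 13×3 + 1×6 + 3×2 + 17×5 = 138
Ivy: 1×1 + 13×4 + 1×2 + 3×4 + 17×1 = 84
Grace: 1×3 + 13×5 + 1×3 + 3×5 + 17×2 = 120
Quinn: 1×6 + 13×6 + 1×1 + 3×6 + 17×4 = 171
Jamal: 1×5 + 13×1 + 1×4 + 3×1 + 17×3 = 76

Quinn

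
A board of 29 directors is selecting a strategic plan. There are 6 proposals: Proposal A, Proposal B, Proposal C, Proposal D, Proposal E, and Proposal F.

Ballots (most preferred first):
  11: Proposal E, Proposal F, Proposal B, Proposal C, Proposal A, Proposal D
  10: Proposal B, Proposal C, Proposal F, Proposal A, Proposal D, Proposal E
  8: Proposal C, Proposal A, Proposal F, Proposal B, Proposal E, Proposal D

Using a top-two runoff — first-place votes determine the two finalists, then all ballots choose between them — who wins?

Proposal B

Round 1 first-place votes: Proposal A 0, Proposal B 10, Proposal C 8, Proposal D 0, Proposal E 11, Proposal F 0. Proposal E and Proposal B advance.
Runoff: Proposal E is ranked above Proposal B on 11 ballots, Proposal B above Proposal E on 18.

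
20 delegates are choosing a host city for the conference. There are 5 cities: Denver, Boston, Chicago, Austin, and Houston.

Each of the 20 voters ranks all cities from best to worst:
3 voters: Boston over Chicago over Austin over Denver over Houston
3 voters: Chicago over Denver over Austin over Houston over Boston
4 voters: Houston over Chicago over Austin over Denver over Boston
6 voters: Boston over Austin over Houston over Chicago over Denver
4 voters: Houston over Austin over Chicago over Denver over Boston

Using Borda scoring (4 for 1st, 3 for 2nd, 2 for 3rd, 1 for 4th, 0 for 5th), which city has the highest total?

Denver: 3×1 + 3×3 + 4×1 + 6×0 + 4×1 = 20
Boston: 3×4 + 3×0 + 4×0 + 6×4 + 4×0 = 36
Chicago: 3×3 + 3×4 + 4×3 + 6×1 + 4×2 = 47
Austin: 3×2 + 3×2 + 4×2 + 6×3 + 4×3 = 50
Houston: 3×0 + 3×1 + 4×4 + 6×2 + 4×4 = 47

Austin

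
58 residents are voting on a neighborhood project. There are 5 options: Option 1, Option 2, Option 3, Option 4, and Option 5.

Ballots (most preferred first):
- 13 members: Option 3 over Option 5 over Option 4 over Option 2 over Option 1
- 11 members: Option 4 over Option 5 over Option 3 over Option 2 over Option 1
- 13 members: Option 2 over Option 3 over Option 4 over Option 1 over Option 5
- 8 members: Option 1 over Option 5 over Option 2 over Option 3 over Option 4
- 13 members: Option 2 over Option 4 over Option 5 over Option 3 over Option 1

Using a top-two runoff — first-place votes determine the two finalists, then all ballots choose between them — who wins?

Round 1 first-place votes: Option 1 8, Option 2 26, Option 3 13, Option 4 11, Option 5 0. Option 2 and Option 3 advance.
Runoff: Option 2 is ranked above Option 3 on 34 ballots, Option 3 above Option 2 on 24.

Option 2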